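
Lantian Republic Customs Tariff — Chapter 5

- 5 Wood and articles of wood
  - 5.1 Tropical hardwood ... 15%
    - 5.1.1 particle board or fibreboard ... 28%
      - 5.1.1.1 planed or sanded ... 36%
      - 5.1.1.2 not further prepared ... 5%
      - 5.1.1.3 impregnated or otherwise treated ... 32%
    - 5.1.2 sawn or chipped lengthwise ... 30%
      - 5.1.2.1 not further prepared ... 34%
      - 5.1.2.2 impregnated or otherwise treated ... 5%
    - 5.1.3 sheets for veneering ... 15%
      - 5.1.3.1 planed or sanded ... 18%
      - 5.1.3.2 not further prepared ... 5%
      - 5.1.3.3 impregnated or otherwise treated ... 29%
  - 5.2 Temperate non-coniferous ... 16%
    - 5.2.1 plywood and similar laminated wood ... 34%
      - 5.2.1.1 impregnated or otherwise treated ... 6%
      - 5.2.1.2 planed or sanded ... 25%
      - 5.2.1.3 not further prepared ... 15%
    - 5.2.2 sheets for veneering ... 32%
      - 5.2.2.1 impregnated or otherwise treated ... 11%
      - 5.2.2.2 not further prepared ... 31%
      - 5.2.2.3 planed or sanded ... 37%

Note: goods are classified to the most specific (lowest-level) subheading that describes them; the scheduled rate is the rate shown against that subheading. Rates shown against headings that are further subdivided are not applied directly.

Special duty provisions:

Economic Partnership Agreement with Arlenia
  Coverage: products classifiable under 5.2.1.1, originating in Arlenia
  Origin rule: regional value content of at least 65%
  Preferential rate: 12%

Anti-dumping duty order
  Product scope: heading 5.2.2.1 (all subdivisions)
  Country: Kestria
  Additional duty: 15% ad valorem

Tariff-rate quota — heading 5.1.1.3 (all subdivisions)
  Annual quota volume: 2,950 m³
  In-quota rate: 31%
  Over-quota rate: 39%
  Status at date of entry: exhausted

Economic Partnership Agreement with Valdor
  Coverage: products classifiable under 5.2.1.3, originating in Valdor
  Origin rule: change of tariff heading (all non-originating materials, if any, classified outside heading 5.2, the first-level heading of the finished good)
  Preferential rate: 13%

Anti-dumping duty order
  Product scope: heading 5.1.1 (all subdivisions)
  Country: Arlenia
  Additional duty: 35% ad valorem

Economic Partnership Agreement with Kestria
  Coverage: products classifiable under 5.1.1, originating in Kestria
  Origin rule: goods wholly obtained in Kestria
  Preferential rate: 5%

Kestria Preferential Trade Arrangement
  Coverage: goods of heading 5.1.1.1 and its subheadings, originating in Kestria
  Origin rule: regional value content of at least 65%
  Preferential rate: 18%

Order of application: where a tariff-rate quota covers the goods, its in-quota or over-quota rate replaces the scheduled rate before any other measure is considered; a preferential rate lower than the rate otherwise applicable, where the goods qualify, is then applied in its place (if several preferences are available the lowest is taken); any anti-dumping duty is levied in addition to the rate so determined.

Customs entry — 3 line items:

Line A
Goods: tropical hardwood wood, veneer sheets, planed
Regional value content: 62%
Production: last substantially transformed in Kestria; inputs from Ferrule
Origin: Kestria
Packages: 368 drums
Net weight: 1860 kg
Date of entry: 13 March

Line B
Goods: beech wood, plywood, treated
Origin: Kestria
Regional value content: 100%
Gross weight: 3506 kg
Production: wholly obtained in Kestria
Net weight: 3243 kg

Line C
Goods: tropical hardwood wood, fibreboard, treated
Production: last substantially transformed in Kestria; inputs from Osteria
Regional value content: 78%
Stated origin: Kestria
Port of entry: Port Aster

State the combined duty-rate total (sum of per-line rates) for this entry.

63%

Line A: tropical hardwood → 5.1; veneer sheets → 5.1.3; planed → 5.1.3.1. Scheduled 18%. Kestria agreement on 5.1.1: 5.1.3.1 not covered; Kestria agreement on 5.1.1.1: 5.1.3.1 not covered. → 18%.
Line B: beech → 5.2; plywood → 5.2.1; treated → 5.2.1.1. Scheduled 6%. Kestria agreement on 5.1.1: 5.2.1.1 not covered; Kestria agreement on 5.1.1.1: 5.2.1.1 not covered. → 6%.
Line C: tropical hardwood → 5.1; fibreboard → 5.1.1; treated → 5.1.1.3. Scheduled 32%. quota on 5.1.1.3 exhausted → over-quota 39%; Kestria agreement on 5.1.1: not wholly obtained; Kestria agreement on 5.1.1.1: 5.1.1.3 not covered. → 39%.
Sum: 18% + 6% + 39% = 63%.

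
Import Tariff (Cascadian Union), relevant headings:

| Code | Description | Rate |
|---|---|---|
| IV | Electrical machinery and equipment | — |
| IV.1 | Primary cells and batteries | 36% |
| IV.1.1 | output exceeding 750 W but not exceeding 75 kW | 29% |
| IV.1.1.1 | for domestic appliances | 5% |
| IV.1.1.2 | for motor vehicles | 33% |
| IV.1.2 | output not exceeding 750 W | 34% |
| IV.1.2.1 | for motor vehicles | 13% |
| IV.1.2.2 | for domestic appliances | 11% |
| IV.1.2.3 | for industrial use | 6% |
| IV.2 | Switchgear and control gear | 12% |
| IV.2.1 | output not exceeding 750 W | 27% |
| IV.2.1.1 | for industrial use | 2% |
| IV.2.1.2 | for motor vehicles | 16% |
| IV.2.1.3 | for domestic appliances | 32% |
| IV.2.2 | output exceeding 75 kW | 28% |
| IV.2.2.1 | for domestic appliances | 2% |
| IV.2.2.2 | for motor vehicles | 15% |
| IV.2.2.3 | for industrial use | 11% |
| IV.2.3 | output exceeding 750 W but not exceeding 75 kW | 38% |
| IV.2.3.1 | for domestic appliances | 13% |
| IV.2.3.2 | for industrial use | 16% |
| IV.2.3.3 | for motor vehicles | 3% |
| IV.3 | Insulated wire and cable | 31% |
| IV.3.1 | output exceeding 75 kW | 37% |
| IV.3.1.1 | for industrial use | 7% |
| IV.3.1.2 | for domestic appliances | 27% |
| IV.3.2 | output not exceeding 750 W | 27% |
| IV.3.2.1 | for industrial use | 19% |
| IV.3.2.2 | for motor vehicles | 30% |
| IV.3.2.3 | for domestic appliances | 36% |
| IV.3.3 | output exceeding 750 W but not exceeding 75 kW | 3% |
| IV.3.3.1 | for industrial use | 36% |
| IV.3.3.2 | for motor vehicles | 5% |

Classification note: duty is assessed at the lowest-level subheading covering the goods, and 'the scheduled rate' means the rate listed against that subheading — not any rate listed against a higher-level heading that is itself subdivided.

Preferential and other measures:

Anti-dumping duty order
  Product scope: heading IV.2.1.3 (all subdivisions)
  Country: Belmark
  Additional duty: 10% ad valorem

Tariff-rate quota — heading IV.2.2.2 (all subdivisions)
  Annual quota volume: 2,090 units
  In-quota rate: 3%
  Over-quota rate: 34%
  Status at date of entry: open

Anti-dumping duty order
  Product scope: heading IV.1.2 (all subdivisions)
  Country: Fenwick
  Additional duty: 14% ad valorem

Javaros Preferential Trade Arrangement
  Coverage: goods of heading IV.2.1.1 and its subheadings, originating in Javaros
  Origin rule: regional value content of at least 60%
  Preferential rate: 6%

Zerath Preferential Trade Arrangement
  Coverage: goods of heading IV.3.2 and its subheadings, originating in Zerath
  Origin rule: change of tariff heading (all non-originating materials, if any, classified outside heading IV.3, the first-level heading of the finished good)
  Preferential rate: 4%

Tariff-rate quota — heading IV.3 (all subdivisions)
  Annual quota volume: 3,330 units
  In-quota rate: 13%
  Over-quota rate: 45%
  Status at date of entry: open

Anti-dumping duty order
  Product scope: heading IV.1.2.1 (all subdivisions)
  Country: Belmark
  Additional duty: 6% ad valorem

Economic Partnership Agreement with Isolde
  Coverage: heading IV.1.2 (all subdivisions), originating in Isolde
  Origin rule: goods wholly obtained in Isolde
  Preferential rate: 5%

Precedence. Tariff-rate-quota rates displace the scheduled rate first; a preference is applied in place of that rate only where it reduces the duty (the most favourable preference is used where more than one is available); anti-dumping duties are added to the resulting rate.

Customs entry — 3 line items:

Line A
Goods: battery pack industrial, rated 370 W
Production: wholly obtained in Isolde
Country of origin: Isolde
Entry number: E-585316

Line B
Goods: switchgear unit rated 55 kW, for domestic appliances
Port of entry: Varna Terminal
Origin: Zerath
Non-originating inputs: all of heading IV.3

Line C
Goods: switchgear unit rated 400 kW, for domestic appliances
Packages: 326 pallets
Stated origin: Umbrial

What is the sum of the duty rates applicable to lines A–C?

Line A: battery pack → IV.1; rated 370 W → IV.1.2; industrial → IV.1.2.3. Scheduled 6%. Isolde agreement on IV.1.2: wholly obtained → 5% available; preferential 5%. → 5%.
Line B: switchgear unit → IV.2; rated 55 kW → IV.2.3; for domestic appliances → IV.2.3.1. Scheduled 13%. Zerath agreement on IV.3.2: IV.2.3.1 not covered. → 13%.
Line C: switchgear unit → IV.2; rated 400 kW → IV.2.2; for domestic appliances → IV.2.2.1. Scheduled 2%. No special measure applies. → 2%.
Sum: 5% + 13% + 2% = 20%.

20%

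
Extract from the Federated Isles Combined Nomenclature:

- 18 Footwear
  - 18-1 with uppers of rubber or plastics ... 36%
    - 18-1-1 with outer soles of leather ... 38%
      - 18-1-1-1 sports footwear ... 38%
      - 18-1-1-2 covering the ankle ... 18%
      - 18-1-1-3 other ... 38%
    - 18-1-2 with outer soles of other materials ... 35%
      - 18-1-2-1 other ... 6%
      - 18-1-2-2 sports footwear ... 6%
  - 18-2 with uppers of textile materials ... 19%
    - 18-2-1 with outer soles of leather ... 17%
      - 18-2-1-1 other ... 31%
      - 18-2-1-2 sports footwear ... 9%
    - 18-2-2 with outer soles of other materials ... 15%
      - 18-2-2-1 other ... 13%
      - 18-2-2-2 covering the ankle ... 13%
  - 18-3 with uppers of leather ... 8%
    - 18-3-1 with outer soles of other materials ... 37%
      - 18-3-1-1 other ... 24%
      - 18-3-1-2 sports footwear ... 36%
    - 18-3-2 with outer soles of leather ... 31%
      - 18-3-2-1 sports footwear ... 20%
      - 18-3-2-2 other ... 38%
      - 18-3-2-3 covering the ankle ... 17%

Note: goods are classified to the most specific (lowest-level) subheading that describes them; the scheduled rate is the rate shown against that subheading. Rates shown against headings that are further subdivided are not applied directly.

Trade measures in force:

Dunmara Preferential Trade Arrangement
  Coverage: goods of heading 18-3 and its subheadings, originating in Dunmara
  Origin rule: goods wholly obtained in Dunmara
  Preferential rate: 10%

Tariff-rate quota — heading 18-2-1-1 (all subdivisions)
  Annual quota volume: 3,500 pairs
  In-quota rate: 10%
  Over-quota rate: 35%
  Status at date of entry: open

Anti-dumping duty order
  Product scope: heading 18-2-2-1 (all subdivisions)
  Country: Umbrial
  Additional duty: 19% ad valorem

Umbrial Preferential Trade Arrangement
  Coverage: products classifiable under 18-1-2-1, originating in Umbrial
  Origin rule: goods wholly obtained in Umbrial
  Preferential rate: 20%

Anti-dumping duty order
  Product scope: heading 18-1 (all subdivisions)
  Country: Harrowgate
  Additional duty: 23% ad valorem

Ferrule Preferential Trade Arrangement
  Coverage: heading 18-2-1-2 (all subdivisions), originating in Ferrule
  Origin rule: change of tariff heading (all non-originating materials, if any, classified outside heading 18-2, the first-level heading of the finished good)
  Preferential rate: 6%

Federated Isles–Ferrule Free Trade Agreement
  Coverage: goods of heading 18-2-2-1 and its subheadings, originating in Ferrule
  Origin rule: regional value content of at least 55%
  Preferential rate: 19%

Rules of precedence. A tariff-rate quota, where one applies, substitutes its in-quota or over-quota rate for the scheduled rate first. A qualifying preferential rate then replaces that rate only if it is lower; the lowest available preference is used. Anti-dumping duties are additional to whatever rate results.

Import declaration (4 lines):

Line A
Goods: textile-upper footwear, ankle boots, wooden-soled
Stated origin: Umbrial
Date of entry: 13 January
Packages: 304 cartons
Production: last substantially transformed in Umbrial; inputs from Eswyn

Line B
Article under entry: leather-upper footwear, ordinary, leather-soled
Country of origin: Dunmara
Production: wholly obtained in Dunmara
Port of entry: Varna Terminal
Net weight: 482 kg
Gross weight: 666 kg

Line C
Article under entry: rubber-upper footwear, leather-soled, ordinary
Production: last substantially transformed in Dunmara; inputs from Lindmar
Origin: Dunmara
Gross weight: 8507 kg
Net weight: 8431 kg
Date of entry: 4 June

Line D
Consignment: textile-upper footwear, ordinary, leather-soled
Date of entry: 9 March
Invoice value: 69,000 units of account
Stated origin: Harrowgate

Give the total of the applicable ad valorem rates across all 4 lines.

71%

Line A: textile-upper → 18-2; wooden-soled → 18-2-2; ankle boots → 18-2-2-2. Scheduled 13%. Umbrial agreement on 18-1-2-1: 18-2-2-2 not covered. → 13%.
Line B: leather-upper → 18-3; leather-soled → 18-3-2; ordinary → 18-3-2-2. Scheduled 38%. Dunmara agreement on 18-3: wholly obtained → 10% available; preferential 10%. → 10%.
Line C: rubber-upper → 18-1; leather-soled → 18-1-1; ordinary → 18-1-1-3. Scheduled 38%. Dunmara agreement on 18-3: 18-1-1-3 not covered. → 38%.
Line D: textile-upper → 18-2; leather-soled → 18-2-1; ordinary → 18-2-1-1. Scheduled 31%. quota on 18-2-1-1 open → in-quota 10%. → 10%.
Sum: 13% + 10% + 38% + 10% = 71%.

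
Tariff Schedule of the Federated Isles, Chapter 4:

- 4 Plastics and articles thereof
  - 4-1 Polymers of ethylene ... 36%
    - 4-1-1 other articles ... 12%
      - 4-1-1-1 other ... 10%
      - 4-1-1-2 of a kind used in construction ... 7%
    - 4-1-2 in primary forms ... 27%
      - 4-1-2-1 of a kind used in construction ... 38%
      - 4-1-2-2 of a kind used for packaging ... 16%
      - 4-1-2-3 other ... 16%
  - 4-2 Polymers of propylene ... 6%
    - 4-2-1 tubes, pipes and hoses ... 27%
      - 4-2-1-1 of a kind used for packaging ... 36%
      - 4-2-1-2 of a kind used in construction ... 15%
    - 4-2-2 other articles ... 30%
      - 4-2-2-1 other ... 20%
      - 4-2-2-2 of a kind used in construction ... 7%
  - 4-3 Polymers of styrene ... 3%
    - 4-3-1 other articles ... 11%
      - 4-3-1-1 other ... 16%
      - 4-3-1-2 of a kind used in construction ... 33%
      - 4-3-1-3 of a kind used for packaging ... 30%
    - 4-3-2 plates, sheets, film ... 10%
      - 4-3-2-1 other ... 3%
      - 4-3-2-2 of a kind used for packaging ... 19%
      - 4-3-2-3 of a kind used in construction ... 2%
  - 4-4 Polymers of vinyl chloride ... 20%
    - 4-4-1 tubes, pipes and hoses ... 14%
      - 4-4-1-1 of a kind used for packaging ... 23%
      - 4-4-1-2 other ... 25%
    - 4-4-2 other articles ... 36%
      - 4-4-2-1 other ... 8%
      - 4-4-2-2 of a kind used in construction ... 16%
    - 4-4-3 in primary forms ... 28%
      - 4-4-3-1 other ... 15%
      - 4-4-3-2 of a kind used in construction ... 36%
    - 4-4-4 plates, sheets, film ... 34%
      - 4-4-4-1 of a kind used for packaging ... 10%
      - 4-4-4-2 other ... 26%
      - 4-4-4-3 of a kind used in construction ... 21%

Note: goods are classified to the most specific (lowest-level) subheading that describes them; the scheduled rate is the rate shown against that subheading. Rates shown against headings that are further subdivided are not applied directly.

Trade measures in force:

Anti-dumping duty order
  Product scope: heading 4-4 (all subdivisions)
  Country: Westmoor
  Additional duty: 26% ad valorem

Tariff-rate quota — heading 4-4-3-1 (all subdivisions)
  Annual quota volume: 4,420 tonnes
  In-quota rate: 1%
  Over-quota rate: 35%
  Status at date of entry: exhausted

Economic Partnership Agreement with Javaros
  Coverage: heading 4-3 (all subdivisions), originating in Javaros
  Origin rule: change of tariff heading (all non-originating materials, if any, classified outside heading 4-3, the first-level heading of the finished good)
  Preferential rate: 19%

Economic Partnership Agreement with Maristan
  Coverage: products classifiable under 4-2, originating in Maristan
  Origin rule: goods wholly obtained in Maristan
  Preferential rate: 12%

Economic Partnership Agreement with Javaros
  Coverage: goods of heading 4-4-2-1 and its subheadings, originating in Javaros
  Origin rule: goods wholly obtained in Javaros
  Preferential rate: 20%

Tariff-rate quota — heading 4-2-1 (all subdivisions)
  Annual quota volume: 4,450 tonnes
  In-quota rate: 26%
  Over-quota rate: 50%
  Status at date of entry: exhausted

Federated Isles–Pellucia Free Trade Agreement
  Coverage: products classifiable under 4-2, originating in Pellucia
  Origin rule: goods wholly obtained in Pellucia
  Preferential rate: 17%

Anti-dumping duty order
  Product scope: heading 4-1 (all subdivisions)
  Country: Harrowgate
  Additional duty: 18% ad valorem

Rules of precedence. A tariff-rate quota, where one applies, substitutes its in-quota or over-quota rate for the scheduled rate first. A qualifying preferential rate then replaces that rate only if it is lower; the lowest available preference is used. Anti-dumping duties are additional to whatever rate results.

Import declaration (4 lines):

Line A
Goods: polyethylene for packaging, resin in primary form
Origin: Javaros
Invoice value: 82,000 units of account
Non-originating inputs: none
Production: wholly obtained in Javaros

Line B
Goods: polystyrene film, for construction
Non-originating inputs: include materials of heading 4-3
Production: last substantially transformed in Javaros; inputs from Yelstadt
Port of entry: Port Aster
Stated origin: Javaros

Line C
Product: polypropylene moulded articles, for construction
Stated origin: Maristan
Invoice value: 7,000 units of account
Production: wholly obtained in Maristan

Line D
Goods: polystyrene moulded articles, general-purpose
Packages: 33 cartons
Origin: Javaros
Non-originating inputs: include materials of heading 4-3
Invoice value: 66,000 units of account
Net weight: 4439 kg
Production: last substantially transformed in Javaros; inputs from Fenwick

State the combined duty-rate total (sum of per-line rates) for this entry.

41%

Line A: polyethylene → 4-1; resin in primary form → 4-1-2; for packaging → 4-1-2-2. Scheduled 16%. Javaros agreement on 4-3: 4-1-2-2 not covered; Javaros agreement on 4-4-2-1: 4-1-2-2 not covered. → 16%.
Line B: polystyrene → 4-3; film → 4-3-2; for construction → 4-3-2-3. Scheduled 2%. Javaros agreement on 4-3: CTH not met; Javaros agreement on 4-4-2-1: 4-3-2-3 not covered. → 2%.
Line C: polypropylene → 4-2; moulded articles → 4-2-2; for construction → 4-2-2-2. Scheduled 7%. Maristan agreement on 4-2: wholly obtained → 12% available; preference 12% not lower than 7% → no reduction. → 7%.
Line D: polystyrene → 4-3; moulded articles → 4-3-1; general-purpose → 4-3-1-1. Scheduled 16%. Javaros agreement on 4-3: CTH not met; Javaros agreement on 4-4-2-1: 4-3-1-1 not covered. → 16%.
Sum: 16% + 2% + 7% + 16% = 41%.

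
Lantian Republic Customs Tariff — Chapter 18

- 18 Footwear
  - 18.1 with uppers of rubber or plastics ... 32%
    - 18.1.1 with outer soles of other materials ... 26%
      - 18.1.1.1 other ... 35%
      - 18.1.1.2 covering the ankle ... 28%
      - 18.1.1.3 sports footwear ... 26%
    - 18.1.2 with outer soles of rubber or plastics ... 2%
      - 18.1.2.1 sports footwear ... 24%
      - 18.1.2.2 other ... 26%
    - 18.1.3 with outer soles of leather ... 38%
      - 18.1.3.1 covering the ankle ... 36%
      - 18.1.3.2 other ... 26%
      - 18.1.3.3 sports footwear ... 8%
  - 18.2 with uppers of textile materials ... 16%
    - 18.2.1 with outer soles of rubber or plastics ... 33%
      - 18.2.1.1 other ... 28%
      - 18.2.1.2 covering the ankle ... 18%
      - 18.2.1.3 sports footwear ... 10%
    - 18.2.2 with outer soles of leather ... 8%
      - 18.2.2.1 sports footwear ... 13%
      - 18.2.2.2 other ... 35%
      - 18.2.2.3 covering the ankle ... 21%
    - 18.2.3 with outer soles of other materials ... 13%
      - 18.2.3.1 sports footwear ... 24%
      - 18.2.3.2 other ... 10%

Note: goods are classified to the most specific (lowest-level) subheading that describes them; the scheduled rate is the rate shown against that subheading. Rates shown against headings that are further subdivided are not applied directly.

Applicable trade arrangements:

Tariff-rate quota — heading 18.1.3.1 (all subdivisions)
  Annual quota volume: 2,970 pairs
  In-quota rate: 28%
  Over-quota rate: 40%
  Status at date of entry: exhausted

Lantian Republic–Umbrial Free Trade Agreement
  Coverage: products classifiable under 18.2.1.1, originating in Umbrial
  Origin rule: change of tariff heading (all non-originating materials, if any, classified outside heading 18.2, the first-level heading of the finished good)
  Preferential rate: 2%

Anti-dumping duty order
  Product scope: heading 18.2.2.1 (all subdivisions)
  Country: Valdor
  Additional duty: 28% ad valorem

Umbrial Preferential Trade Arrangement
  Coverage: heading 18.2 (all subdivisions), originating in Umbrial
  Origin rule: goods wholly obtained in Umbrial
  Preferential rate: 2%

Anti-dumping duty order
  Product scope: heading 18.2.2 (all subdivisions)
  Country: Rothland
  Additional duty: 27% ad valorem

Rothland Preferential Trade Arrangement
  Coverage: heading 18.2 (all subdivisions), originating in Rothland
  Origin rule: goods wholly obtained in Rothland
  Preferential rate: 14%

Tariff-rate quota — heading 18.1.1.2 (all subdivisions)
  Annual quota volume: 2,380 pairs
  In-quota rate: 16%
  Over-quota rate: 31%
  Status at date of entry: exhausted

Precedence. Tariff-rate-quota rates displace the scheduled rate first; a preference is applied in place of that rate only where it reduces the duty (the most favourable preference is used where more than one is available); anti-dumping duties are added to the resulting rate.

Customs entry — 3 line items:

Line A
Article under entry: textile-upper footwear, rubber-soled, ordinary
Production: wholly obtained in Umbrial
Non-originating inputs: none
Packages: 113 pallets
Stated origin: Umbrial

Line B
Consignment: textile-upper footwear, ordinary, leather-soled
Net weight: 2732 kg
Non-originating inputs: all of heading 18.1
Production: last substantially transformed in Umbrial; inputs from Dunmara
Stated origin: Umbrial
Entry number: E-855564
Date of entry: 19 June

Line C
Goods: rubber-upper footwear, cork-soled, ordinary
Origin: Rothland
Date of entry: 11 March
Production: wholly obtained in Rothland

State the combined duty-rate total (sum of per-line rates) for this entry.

Line A: textile-upper → 18.2; rubber-soled → 18.2.1; ordinary → 18.2.1.1. Scheduled 28%. Umbrial agreement on 18.2.1.1: CTH met → 2% available; Umbrial agreement on 18.2: wholly obtained → 2% available; preferential 2%. → 2%.
Line B: textile-upper → 18.2; leather-soled → 18.2.2; ordinary → 18.2.2.2. Scheduled 35%. Umbrial agreement on 18.2.1.1: 18.2.2.2 not covered; Umbrial agreement on 18.2: not wholly obtained. → 35%.
Line C: rubber-upper → 18.1; cork-soled → 18.1.1; ordinary → 18.1.1.1. Scheduled 35%. Rothland agreement on 18.2: 18.1.1.1 not covered. → 35%.
Sum: 2% + 35% + 35% = 72%.

72%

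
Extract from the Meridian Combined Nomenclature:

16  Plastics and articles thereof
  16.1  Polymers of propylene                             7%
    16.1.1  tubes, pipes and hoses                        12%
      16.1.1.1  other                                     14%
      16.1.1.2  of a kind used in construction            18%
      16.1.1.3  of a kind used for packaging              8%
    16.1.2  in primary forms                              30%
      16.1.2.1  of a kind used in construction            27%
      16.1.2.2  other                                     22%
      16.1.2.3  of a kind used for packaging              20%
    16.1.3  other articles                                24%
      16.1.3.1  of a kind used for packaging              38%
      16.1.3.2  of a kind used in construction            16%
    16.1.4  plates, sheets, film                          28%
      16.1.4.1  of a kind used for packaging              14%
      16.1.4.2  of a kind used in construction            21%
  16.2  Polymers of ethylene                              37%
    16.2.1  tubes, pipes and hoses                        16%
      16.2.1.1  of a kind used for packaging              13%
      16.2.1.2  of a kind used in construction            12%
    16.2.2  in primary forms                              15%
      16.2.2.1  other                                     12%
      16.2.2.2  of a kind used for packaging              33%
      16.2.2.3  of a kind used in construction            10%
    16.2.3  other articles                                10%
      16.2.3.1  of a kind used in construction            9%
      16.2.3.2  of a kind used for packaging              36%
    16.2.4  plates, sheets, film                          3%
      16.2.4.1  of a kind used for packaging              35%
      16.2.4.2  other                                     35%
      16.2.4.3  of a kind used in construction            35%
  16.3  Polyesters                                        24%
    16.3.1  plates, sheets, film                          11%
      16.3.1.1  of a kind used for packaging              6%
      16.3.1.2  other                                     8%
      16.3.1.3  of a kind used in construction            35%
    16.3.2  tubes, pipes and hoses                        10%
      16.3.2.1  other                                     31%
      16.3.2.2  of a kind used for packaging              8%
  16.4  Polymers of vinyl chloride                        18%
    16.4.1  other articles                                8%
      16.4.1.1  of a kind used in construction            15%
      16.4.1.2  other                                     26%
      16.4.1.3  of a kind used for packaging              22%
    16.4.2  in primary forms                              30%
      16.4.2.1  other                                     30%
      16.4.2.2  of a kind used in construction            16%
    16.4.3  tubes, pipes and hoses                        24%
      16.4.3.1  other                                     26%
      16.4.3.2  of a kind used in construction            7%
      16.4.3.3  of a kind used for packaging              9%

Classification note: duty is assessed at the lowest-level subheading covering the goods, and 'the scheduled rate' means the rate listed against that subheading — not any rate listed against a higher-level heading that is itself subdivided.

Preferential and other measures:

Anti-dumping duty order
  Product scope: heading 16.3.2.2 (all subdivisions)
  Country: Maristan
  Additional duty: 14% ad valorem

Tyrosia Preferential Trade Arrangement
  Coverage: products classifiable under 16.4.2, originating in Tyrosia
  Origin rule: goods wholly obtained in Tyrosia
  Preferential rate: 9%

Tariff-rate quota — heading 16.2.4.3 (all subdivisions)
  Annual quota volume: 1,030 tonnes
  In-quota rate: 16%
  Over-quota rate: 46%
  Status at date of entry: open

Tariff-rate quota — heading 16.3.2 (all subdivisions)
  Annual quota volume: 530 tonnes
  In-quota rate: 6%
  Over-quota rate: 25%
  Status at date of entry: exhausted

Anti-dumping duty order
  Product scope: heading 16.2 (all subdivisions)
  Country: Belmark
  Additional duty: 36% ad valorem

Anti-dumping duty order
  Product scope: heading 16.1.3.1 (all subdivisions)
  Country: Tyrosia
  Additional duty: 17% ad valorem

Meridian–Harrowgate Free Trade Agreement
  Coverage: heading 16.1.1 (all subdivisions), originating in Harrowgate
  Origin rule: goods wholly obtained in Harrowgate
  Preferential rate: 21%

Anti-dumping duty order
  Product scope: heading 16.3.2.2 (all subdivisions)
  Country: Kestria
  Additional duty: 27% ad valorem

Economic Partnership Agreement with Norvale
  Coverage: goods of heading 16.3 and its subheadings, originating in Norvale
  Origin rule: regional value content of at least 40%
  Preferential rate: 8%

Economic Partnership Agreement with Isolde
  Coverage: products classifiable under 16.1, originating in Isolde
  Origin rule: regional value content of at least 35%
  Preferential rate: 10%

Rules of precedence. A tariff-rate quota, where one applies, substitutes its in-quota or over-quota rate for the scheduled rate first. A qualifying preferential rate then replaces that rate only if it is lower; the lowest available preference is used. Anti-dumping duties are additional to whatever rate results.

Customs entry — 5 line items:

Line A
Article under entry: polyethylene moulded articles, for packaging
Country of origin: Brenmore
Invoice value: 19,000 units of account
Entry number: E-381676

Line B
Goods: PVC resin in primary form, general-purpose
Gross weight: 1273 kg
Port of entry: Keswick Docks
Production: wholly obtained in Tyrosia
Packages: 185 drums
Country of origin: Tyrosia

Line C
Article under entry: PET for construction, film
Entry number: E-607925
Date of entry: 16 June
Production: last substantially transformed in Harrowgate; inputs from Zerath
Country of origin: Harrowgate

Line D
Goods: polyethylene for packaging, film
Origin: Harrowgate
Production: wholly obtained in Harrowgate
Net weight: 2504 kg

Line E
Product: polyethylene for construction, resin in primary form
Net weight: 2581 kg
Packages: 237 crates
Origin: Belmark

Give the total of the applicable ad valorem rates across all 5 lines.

161%

Line A: polyethylene → 16.2; moulded articles → 16.2.3; for packaging → 16.2.3.2. Scheduled 36%. No special measure applies. → 36%.
Line B: PVC → 16.4; resin in primary form → 16.4.2; general-purpose → 16.4.2.1. Scheduled 30%. Tyrosia agreement on 16.4.2: wholly obtained → 9% available; preferential 9%. → 9%.
Line C: PET → 16.3; film → 16.3.1; for construction → 16.3.1.3. Scheduled 35%. Harrowgate agreement on 16.1.1: 16.3.1.3 not covered. → 35%.
Line D: polyethylene → 16.2; film → 16.2.4; for packaging → 16.2.4.1. Scheduled 35%. Harrowgate agreement on 16.1.1: 16.2.4.1 not covered. → 35%.
Line E: polyethylene → 16.2; resin in primary form → 16.2.2; for construction → 16.2.2.3. Scheduled 10%. anti-dumping (Belmark, 16.2): +36%; total 10% + 36% = 46%. → 46%.
Sum: 36% + 9% + 35% + 35% + 46% = 161%.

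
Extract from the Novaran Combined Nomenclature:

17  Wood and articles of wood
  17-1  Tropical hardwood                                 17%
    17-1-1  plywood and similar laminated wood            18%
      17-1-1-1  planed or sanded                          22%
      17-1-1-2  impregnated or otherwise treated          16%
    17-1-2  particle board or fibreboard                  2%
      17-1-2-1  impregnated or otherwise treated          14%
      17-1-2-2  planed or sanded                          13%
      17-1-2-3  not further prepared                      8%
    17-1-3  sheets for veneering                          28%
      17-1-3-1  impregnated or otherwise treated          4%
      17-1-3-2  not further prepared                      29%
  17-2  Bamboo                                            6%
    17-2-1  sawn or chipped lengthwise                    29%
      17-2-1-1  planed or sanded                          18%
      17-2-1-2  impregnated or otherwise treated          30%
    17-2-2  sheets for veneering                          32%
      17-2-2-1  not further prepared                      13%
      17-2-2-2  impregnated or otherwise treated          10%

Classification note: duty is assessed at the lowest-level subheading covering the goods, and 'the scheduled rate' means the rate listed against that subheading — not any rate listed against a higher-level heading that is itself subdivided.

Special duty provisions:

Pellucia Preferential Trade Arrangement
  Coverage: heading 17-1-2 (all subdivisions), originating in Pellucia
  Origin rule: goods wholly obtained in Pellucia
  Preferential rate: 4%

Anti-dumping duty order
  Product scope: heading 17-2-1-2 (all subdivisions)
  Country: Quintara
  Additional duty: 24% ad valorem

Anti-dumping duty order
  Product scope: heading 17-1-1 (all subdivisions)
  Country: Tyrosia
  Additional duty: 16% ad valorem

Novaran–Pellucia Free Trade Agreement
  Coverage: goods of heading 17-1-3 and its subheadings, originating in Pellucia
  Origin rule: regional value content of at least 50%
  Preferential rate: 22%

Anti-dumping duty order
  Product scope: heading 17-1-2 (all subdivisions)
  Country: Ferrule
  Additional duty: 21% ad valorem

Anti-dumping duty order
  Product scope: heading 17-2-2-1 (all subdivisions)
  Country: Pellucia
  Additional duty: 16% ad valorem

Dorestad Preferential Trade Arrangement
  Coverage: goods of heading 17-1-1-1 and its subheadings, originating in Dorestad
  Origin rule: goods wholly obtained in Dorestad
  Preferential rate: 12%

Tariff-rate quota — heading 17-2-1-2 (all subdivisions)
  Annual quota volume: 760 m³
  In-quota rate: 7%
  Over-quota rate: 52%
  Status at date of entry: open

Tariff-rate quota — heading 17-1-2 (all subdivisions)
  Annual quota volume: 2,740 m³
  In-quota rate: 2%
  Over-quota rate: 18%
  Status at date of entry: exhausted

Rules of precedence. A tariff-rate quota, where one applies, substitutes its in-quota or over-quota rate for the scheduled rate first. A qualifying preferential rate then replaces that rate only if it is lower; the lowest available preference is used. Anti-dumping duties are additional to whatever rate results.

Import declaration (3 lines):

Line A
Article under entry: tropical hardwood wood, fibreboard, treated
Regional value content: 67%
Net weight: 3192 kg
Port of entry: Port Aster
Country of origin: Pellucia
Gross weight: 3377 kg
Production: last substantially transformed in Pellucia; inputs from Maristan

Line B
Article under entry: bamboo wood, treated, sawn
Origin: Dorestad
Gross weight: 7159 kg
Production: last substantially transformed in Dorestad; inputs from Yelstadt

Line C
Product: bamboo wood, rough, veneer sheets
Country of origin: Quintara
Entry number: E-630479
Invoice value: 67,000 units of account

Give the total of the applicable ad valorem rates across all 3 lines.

38%

Line A: tropical hardwood → 17-1; fibreboard → 17-1-2; treated → 17-1-2-1. Scheduled 14%. quota on 17-1-2 exhausted → over-quota 18%; Pellucia agreement on 17-1-2: not wholly obtained; Pellucia agreement on 17-1-3: 17-1-2-1 not covered. → 18%.
Line B: bamboo → 17-2; sawn → 17-2-1; treated → 17-2-1-2. Scheduled 30%. quota on 17-2-1-2 open → in-quota 7%; Dorestad agreement on 17-1-1-1: 17-2-1-2 not covered. → 7%.
Line C: bamboo → 17-2; veneer sheets → 17-2-2; rough → 17-2-2-1. Scheduled 13%. No special measure applies. → 13%.
Sum: 18% + 7% + 13% = 38%.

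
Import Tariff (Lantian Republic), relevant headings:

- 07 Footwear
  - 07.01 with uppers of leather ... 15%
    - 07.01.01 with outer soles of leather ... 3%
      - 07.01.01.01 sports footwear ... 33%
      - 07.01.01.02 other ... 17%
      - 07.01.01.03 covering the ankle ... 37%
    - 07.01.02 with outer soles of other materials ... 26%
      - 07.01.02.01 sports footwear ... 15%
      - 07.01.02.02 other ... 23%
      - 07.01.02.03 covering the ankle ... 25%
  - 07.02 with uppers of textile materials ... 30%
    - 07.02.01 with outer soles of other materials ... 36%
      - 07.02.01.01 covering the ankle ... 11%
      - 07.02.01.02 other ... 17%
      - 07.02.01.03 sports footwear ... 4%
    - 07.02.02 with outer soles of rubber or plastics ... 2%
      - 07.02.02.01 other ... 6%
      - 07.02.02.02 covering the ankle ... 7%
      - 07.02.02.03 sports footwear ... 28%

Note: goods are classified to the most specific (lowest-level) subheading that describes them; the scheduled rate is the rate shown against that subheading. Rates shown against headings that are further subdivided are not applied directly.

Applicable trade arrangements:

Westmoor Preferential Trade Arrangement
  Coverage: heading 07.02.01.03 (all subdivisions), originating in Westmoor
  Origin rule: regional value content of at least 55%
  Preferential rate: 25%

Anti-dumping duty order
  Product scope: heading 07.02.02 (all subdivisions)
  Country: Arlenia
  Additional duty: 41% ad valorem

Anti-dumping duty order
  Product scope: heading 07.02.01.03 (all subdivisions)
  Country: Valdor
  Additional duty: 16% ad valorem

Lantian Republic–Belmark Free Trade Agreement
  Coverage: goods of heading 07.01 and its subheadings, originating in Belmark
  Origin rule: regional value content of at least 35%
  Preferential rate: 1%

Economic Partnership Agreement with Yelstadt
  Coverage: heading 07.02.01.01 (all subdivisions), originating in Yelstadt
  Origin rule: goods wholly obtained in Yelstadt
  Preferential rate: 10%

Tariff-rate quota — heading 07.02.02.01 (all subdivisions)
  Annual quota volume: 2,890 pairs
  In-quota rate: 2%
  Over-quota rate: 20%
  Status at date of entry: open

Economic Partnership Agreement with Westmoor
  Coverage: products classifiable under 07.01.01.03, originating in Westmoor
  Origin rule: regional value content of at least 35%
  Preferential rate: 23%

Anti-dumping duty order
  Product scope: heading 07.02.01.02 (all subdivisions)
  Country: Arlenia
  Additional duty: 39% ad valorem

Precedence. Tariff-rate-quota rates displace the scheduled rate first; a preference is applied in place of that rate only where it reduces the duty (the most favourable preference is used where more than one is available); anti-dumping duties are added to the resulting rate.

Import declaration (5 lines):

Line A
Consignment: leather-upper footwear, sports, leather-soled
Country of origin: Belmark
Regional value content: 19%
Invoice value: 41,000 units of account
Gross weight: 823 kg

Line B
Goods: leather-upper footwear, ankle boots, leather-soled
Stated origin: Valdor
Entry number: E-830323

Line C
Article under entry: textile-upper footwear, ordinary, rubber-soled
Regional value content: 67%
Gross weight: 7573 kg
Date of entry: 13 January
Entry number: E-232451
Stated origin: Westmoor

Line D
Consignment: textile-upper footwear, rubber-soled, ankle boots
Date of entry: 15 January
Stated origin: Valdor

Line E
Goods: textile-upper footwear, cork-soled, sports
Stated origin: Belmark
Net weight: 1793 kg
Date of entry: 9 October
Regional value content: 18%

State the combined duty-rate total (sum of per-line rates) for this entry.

83%

Line A: leather-upper → 07.01; leather-soled → 07.01.01; sports → 07.01.01.01. Scheduled 33%. Belmark agreement on 07.01: RVC < 35%. → 33%.
Line B: leather-upper → 07.01; leather-soled → 07.01.01; ankle boots → 07.01.01.03. Scheduled 37%. No special measure applies. → 37%.
Line C: textile-upper → 07.02; rubber-soled → 07.02.02; ordinary → 07.02.02.01. Scheduled 6%. quota on 07.02.02.01 open → in-quota 2%; Westmoor agreement on 07.02.01.03: 07.02.02.01 not covered; Westmoor agreement on 07.01.01.03: 07.02.02.01 not covered. → 2%.
Line D: textile-upper → 07.02; rubber-soled → 07.02.02; ankle boots → 07.02.02.02. Scheduled 7%. No special measure applies. → 7%.
Line E: textile-upper → 07.02; cork-soled → 07.02.01; sports → 07.02.01.03. Scheduled 4%. Belmark agreement on 07.01: 07.02.01.03 not covered. → 4%.
Sum: 33% + 37% + 2% + 7% + 4% = 83%.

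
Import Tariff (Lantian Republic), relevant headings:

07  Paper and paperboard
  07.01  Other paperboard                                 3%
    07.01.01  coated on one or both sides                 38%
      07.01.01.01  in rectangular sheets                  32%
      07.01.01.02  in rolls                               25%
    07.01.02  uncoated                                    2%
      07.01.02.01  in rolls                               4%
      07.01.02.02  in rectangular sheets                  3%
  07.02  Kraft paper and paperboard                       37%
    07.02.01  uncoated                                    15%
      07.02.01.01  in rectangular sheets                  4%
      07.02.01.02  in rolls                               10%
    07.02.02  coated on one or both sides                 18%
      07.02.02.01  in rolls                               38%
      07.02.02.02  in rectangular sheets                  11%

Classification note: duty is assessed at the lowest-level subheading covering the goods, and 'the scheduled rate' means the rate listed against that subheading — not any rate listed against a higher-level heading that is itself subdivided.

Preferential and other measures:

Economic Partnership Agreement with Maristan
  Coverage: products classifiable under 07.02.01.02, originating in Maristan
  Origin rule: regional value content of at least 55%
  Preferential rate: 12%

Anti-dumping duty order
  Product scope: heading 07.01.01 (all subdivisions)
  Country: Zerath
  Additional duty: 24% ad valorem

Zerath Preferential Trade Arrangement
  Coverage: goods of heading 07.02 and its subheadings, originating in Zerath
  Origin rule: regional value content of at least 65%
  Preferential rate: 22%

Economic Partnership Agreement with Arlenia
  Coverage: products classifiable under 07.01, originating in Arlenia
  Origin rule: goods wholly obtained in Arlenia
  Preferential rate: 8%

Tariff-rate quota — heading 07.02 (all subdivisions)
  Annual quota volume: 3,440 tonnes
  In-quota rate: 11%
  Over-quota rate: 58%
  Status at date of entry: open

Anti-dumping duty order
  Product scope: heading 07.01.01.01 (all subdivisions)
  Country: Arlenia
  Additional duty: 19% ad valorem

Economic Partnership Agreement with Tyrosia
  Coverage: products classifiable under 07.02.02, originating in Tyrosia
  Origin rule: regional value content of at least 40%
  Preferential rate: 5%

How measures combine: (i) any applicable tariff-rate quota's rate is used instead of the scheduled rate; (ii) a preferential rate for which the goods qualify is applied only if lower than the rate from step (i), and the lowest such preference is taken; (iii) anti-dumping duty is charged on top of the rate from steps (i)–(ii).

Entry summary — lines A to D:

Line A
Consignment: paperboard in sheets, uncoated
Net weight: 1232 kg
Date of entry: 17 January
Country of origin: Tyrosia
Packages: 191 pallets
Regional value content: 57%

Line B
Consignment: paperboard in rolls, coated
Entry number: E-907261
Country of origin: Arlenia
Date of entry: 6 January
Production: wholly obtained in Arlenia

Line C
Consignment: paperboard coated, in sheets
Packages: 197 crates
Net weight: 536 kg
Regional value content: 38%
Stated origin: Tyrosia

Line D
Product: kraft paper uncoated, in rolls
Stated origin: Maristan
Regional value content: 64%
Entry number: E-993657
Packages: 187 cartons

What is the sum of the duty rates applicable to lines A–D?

54%

Line A: paperboard → 07.01; uncoated → 07.01.02; in sheets → 07.01.02.02. Scheduled 3%. Tyrosia agreement on 07.02.02: 07.01.02.02 not covered. → 3%.
Line B: paperboard → 07.01; coated → 07.01.01; in rolls → 07.01.01.02. Scheduled 25%. Arlenia agreement on 07.01: wholly obtained → 8% available; preferential 8%. → 8%.
Line C: paperboard → 07.01; coated → 07.01.01; in sheets → 07.01.01.01. Scheduled 32%. Tyrosia agreement on 07.02.02: 07.01.01.01 not covered. → 32%.
Line D: kraft paper → 07.02; uncoated → 07.02.01; in rolls → 07.02.01.02. Scheduled 10%. quota on 07.02 open → in-quota 11%; Maristan agreement on 07.02.01.02: RVC ≥ 55% → 12% available; preference 12% not lower than 11% → no reduction. → 11%.
Sum: 3% + 8% + 32% + 11% = 54%.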